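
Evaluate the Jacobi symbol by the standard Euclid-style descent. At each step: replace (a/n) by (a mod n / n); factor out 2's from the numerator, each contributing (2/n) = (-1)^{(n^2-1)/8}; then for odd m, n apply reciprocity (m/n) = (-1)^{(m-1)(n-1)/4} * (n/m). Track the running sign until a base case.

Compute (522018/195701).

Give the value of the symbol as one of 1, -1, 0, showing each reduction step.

(522018/195701): 522018 mod 195701 = 130616, so (522018/195701) = (130616/195701)
factor out 2^3: 130616 = 2^3·16327; with 195701 mod 8 = 5, (2/195701) = -1; sign now -1; continue with (16327/195701)
flip (16327/195701) -> (195701/16327): both odd, 16327 mod 4 = 3, 195701 mod 4 = 1, so the flip contributes +1; sign now -1
(195701/16327): 195701 mod 16327 = 16104, so (195701/16327) = (16104/16327)
factor out 2^3: 16104 = 2^3·2013; with 16327 mod 8 = 7, (2/16327) = +1; sign now -1; continue with (2013/16327)
flip (2013/16327) -> (16327/2013): both odd, 2013 mod 4 = 1, 16327 mod 4 = 3, so the flip contributes +1; sign now -1
(16327/2013): 16327 mod 2013 = 223, so (16327/2013) = (223/2013)
flip (223/2013) -> (2013/223): both odd, 223 mod 4 = 3, 2013 mod 4 = 1, so the flip contributes +1; sign now -1
(2013/223): 2013 mod 223 = 6, so (2013/223) = (6/223)
factor out 2^1: 6 = 2^1·3; with 223 mod 8 = 7, (2/223) = +1; sign now -1; continue with (3/223)
flip (3/223) -> (223/3): both odd, 3 mod 4 = 3, 223 mod 4 = 3, so the flip contributes -1; sign now +1
(223/3): 223 mod 3 = 1, so (223/3) = (1/3)
reached (1/3) = 1, so the symbol is +1

1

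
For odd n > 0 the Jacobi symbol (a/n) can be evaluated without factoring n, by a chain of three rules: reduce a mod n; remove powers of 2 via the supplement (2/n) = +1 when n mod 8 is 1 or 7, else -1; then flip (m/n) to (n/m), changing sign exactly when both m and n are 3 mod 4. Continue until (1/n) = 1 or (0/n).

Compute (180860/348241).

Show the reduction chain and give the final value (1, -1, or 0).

-1

180860 = 2^2·45215; (2/348241) = +1 since 348241 mod 8 = 1, so (180860/348241) = (+1)^2·(45215/348241); sign now +1
reciprocity: (45215/348241) = +1·(348241/45215) since 45215 mod 4 = 3, 348241 mod 4 = 1; sign now +1
(348241/45215) = (31736/45215)   [reduce mod 45215]
31736 = 2^3·3967; (2/45215) = +1 since 45215 mod 8 = 7, so (31736/45215) = (+1)^3·(3967/45215); sign now +1
reciprocity: (3967/45215) = -1·(45215/3967) since 3967 mod 4 = 3, 45215 mod 4 = 3; sign now -1
(45215/3967) = (1578/3967)   [reduce mod 3967]
1578 = 2^1·789; (2/3967) = +1 since 3967 mod 8 = 7, so (1578/3967) = (+1)^1·(789/3967); sign now -1
reciprocity: (789/3967) = +1·(3967/789) since 789 mod 4 = 1, 3967 mod 4 = 3; sign now -1
(3967/789) = (22/789)   [reduce mod 789]
22 = 2^1·11; (2/789) = -1 since 789 mod 8 = 5, so (22/789) = (-1)^1·(11/789); sign now +1
reciprocity: (11/789) = +1·(789/11) since 11 mod 4 = 3, 789 mod 4 = 1; sign now +1
(789/11) = (8/11)   [reduce mod 11]
8 = 2^3·1; (2/11) = -1 since 11 mod 8 = 3, so (8/11) = (-1)^3·(1/11); sign now -1
(1/11) = 1; final value = sign = -1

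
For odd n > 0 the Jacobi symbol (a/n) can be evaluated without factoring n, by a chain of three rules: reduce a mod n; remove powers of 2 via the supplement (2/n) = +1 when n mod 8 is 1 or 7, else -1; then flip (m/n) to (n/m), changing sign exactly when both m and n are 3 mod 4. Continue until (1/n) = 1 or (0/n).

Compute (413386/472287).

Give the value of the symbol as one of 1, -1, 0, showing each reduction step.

-1

factor out 2^1: 413386 = 2^1·206693; with 472287 mod 8 = 7, (2/472287) = +1; sign now +1; continue with (206693/472287)
flip (206693/472287) -> (472287/206693): both odd, 206693 mod 4 = 1, 472287 mod 4 = 3, so the flip contributes +1; sign now +1
(472287/206693): 472287 mod 206693 = 58901, so (472287/206693) = (58901/206693)
flip (58901/206693) -> (206693/58901): both odd, 58901 mod 4 = 1, 206693 mod 4 = 1, so the flip contributes +1; sign now +1
(206693/58901): 206693 mod 58901 = 29990, so (206693/58901) = (29990/58901)
factor out 2^1: 29990 = 2^1·14995; with 58901 mod 8 = 5, (2/58901) = -1; sign now -1; continue with (14995/58901)
flip (14995/58901) -> (58901/14995): both odd, 14995 mod 4 = 3, 58901 mod 4 = 1, so the flip contributes +1; sign now -1
(58901/14995): 58901 mod 14995 = 13916, so (58901/14995) = (13916/14995)
factor out 2^2: 13916 = 2^2·3479; with 14995 mod 8 = 3, (2/14995) = -1; sign now -1; continue with (3479/14995)
flip (3479/14995) -> (14995/3479): both odd, 3479 mod 4 = 3, 14995 mod 4 = 3, so the flip contributes -1; sign now +1
(14995/3479): 14995 mod 3479 = 1079, so (14995/3479) = (1079/3479)
flip (1079/3479) -> (3479/1079): both odd, 1079 mod 4 = 3, 3479 mod 4 = 3, so the flip contributes -1; sign now -1
(3479/1079): 3479 mod 1079 = 242, so (3479/1079) = (242/1079)
factor out 2^1: 242 = 2^1·121; with 1079 mod 8 = 7, (2/1079) = +1; sign now -1; continue with (121/1079)
flip (121/1079) -> (1079/121): both odd, 121 mod 4 = 1, 1079 mod 4 = 3, so the flip contributes +1; sign now -1
(1079/121): 1079 mod 121 = 111, so (1079/121) = (111/121)
flip (111/121) -> (121/111): both odd, 111 mod 4 = 3, 121 mod 4 = 1, so the flip contributes +1; sign now -1
(121/111): 121 mod 111 = 10, so (121/111) = (10/111)
factor out 2^1: 10 = 2^1·5; with 111 mod 8 = 7, (2/111) = +1; sign now -1; continue with (5/111)
flip (5/111) -> (111/5): both odd, 5 mod 4 = 1, 111 mod 4 = 3, so the flip contributes +1; sign now -1
(111/5): 111 mod 5 = 1, so (111/5) = (1/5)
reached (1/5) = 1, so the symbol is -1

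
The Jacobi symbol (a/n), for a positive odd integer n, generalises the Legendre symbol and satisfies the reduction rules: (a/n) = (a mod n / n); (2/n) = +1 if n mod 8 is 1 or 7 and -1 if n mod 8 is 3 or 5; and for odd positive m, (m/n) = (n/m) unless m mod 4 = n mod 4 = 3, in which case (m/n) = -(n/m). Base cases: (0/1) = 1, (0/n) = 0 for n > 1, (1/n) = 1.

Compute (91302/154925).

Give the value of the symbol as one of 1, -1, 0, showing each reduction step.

1

91302 = 2^1·45651; (2/154925) = -1 since 154925 mod 8 = 5, so (91302/154925) = (-1)^1·(45651/154925); sign now -1
reciprocity: (45651/154925) = +1·(154925/45651) since 45651 mod 4 = 3, 154925 mod 4 = 1; sign now -1
(154925/45651) = (17972/45651)   [reduce mod 45651]
17972 = 2^2·4493; (2/45651) = -1 since 45651 mod 8 = 3, so (17972/45651) = (-1)^2·(4493/45651); sign now -1
reciprocity: (4493/45651) = +1·(45651/4493) since 4493 mod 4 = 1, 45651 mod 4 = 3; sign now -1
(45651/4493) = (721/4493)   [reduce mod 4493]
reciprocity: (721/4493) = +1·(4493/721) since 721 mod 4 = 1, 4493 mod 4 = 1; sign now -1
(4493/721) = (167/721)   [reduce mod 721]
reciprocity: (167/721) = +1·(721/167) since 167 mod 4 = 3, 721 mod 4 = 1; sign now -1
(721/167) = (53/167)   [reduce mod 167]
reciprocity: (53/167) = +1·(167/53) since 53 mod 4 = 1, 167 mod 4 = 3; sign now -1
(167/53) = (8/53)   [reduce mod 53]
8 = 2^3·1; (2/53) = -1 since 53 mod 8 = 5, so (8/53) = (-1)^3·(1/53); sign now +1
(1/53) = 1; final value = sign = +1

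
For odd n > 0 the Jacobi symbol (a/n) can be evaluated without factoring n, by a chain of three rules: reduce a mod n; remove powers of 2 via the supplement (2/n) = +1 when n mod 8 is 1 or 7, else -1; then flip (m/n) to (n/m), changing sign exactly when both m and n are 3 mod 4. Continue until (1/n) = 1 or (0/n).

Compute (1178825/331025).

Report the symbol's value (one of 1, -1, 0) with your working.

(1178825/331025) = (185750/331025)   [reduce mod 331025]
185750 = 2^1·92875; (2/331025) = +1 since 331025 mod 8 = 1, so (185750/331025) = (+1)^1·(92875/331025); sign now +1
reciprocity: (92875/331025) = +1·(331025/92875) since 92875 mod 4 = 3, 331025 mod 4 = 1; sign now +1
(331025/92875) = (52400/92875)   [reduce mod 92875]
52400 = 2^4·3275; (2/92875) = -1 since 92875 mod 8 = 3, so (52400/92875) = (-1)^4·(3275/92875); sign now +1
reciprocity: (3275/92875) = -1·(92875/3275) since 3275 mod 4 = 3, 92875 mod 4 = 3; sign now -1
(92875/3275) = (1175/3275)   [reduce mod 3275]
reciprocity: (1175/3275) = -1·(3275/1175) since 1175 mod 4 = 3, 3275 mod 4 = 3; sign now +1
(3275/1175) = (925/1175)   [reduce mod 1175]
reciprocity: (925/1175) = +1·(1175/925) since 925 mod 4 = 1, 1175 mod 4 = 3; sign now +1
(1175/925) = (250/925)   [reduce mod 925]
250 = 2^1·125; (2/925) = -1 since 925 mod 8 = 5, so (250/925) = (-1)^1·(125/925); sign now -1
reciprocity: (125/925) = +1·(925/125) since 125 mod 4 = 1, 925 mod 4 = 1; sign now -1
(925/125) = (50/125)   [reduce mod 125]
50 = 2^1·25; (2/125) = -1 since 125 mod 8 = 5, so (50/125) = (-1)^1·(25/125); sign now +1
reciprocity: (25/125) = +1·(125/25) since 25 mod 4 = 1, 125 mod 4 = 1; sign now +1
(125/25) = (0/25)   [reduce mod 25]
(0/25) = 0   [gcd(a, n) > 1]; final value = 0

0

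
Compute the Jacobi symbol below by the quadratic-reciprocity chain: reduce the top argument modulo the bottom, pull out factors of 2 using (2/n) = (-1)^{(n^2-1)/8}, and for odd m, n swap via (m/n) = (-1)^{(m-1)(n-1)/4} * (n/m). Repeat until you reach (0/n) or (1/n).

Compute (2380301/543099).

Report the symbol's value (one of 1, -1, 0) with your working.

(2380301/543099): 2380301 mod 543099 = 207905, so (2380301/543099) = (207905/543099)
flip (207905/543099) -> (543099/207905): both odd, 207905 mod 4 = 1, 543099 mod 4 = 3, so the flip contributes +1; sign now +1
(543099/207905): 543099 mod 207905 = 127289, so (543099/207905) = (127289/207905)
flip (127289/207905) -> (207905/127289): both odd, 127289 mod 4 = 1, 207905 mod 4 = 1, so the flip contributes +1; sign now +1
(207905/127289): 207905 mod 127289 = 80616, so (207905/127289) = (80616/127289)
factor out 2^3: 80616 = 2^3·10077; with 127289 mod 8 = 1, (2/127289) = +1; sign now +1; continue with (10077/127289)
flip (10077/127289) -> (127289/10077): both odd, 10077 mod 4 = 1, 127289 mod 4 = 1, so the flip contributes +1; sign now +1
(127289/10077): 127289 mod 10077 = 6365, so (127289/10077) = (6365/10077)
flip (6365/10077) -> (10077/6365): both odd, 6365 mod 4 = 1, 10077 mod 4 = 1, so the flip contributes +1; sign now +1
(10077/6365): 10077 mod 6365 = 3712, so (10077/6365) = (3712/6365)
factor out 2^7: 3712 = 2^7·29; with 6365 mod 8 = 5, (2/6365) = -1; sign now -1; continue with (29/6365)
flip (29/6365) -> (6365/29): both odd, 29 mod 4 = 1, 6365 mod 4 = 1, so the flip contributes +1; sign now -1
(6365/29): 6365 mod 29 = 14, so (6365/29) = (14/29)
factor out 2^1: 14 = 2^1·7; with 29 mod 8 = 5, (2/29) = -1; sign now +1; continue with (7/29)
flip (7/29) -> (29/7): both odd, 7 mod 4 = 3, 29 mod 4 = 1, so the flip contributes +1; sign now +1
(29/7): 29 mod 7 = 1, so (29/7) = (1/7)
reached (1/7) = 1, so the symbol is +1

1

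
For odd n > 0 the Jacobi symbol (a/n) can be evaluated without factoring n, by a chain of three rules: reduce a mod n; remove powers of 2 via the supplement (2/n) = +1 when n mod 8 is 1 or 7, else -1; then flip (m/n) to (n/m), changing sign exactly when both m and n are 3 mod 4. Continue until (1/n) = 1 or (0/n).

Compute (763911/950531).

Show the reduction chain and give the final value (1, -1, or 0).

reciprocity: (763911/950531) = -1·(950531/763911) since 763911 mod 4 = 3, 950531 mod 4 = 3; sign now -1
(950531/763911) = (186620/763911)   [reduce mod 763911]
186620 = 2^2·46655; (2/763911) = +1 since 763911 mod 8 = 7, so (186620/763911) = (+1)^2·(46655/763911); sign now -1
reciprocity: (46655/763911) = -1·(763911/46655) since 46655 mod 4 = 3, 763911 mod 4 = 3; sign now +1
(763911/46655) = (17431/46655)   [reduce mod 46655]
reciprocity: (17431/46655) = -1·(46655/17431) since 17431 mod 4 = 3, 46655 mod 4 = 3; sign now -1
(46655/17431) = (11793/17431)   [reduce mod 17431]
reciprocity: (11793/17431) = +1·(17431/11793) since 11793 mod 4 = 1, 17431 mod 4 = 3; sign now -1
(17431/11793) = (5638/11793)   [reduce mod 11793]
5638 = 2^1·2819; (2/11793) = +1 since 11793 mod 8 = 1, so (5638/11793) = (+1)^1·(2819/11793); sign now -1
reciprocity: (2819/11793) = +1·(11793/2819) since 2819 mod 4 = 3, 11793 mod 4 = 1; sign now -1
(11793/2819) = (517/2819)   [reduce mod 2819]
reciprocity: (517/2819) = +1·(2819/517) since 517 mod 4 = 1, 2819 mod 4 = 3; sign now -1
(2819/517) = (234/517)   [reduce mod 517]
234 = 2^1·117; (2/517) = -1 since 517 mod 8 = 5, so (234/517) = (-1)^1·(117/517); sign now +1
reciprocity: (117/517) = +1·(517/117) since 117 mod 4 = 1, 517 mod 4 = 1; sign now +1
(517/117) = (49/117)   [reduce mod 117]
reciprocity: (49/117) = +1·(117/49) since 49 mod 4 = 1, 117 mod 4 = 1; sign now +1
(117/49) = (19/49)   [reduce mod 49]
reciprocity: (19/49) = +1·(49/19) since 19 mod 4 = 3, 49 mod 4 = 1; sign now +1
(49/19) = (11/19)   [reduce mod 19]
reciprocity: (11/19) = -1·(19/11) since 11 mod 4 = 3, 19 mod 4 = 3; sign now -1
(19/11) = (8/11)   [reduce mod 11]
8 = 2^3·1; (2/11) = -1 since 11 mod 8 = 3, so (8/11) = (-1)^3·(1/11); sign now +1
(1/11) = 1; final value = sign = +1

1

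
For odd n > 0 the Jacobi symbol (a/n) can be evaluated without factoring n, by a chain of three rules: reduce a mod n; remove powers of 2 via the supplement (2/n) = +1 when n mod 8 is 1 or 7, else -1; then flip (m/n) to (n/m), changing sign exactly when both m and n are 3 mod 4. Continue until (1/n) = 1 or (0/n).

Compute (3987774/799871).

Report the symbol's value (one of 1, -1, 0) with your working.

1

(3987774/799871) = (788290/799871)   [reduce mod 799871]
788290 = 2^1·394145; (2/799871) = +1 since 799871 mod 8 = 7, so (788290/799871) = (+1)^1·(394145/799871); sign now +1
reciprocity: (394145/799871) = +1·(799871/394145) since 394145 mod 4 = 1, 799871 mod 4 = 3; sign now +1
(799871/394145) = (11581/394145)   [reduce mod 394145]
reciprocity: (11581/394145) = +1·(394145/11581) since 11581 mod 4 = 1, 394145 mod 4 = 1; sign now +1
(394145/11581) = (391/11581)   [reduce mod 11581]
reciprocity: (391/11581) = +1·(11581/391) since 391 mod 4 = 3, 11581 mod 4 = 1; sign now +1
(11581/391) = (242/391)   [reduce mod 391]
242 = 2^1·121; (2/391) = +1 since 391 mod 8 = 7, so (242/391) = (+1)^1·(121/391); sign now +1
reciprocity: (121/391) = +1·(391/121) since 121 mod 4 = 1, 391 mod 4 = 3; sign now +1
(391/121) = (28/121)   [reduce mod 121]
28 = 2^2·7; (2/121) = +1 since 121 mod 8 = 1, so (28/121) = (+1)^2·(7/121); sign now +1
reciprocity: (7/121) = +1·(121/7) since 7 mod 4 = 3, 121 mod 4 = 1; sign now +1
(121/7) = (2/7)   [reduce mod 7]
2 = 2^1·1; (2/7) = +1 since 7 mod 8 = 7, so (2/7) = (+1)^1·(1/7); sign now +1
(1/7) = 1; final value = sign = +1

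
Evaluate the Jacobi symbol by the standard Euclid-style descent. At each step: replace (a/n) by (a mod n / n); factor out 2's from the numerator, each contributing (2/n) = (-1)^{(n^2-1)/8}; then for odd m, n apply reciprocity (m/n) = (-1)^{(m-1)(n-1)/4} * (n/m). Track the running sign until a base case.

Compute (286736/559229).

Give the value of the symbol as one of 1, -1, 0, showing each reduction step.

-1

286736 = 2^4·17921; (2/559229) = -1 since 559229 mod 8 = 5, so (286736/559229) = (-1)^4·(17921/559229); sign now +1
reciprocity: (17921/559229) = +1·(559229/17921) since 17921 mod 4 = 1, 559229 mod 4 = 1; sign now +1
(559229/17921) = (3678/17921)   [reduce mod 17921]
3678 = 2^1·1839; (2/17921) = +1 since 17921 mod 8 = 1, so (3678/17921) = (+1)^1·(1839/17921); sign now +1
reciprocity: (1839/17921) = +1·(17921/1839) since 1839 mod 4 = 3, 17921 mod 4 = 1; sign now +1
(17921/1839) = (1370/1839)   [reduce mod 1839]
1370 = 2^1·685; (2/1839) = +1 since 1839 mod 8 = 7, so (1370/1839) = (+1)^1·(685/1839); sign now +1
reciprocity: (685/1839) = +1·(1839/685) since 685 mod 4 = 1, 1839 mod 4 = 3; sign now +1
(1839/685) = (469/685)   [reduce mod 685]
reciprocity: (469/685) = +1·(685/469) since 469 mod 4 = 1, 685 mod 4 = 1; sign now +1
(685/469) = (216/469)   [reduce mod 469]
216 = 2^3·27; (2/469) = -1 since 469 mod 8 = 5, so (216/469) = (-1)^3·(27/469); sign now -1
reciprocity: (27/469) = +1·(469/27) since 27 mod 4 = 3, 469 mod 4 = 1; sign now -1
(469/27) = (10/27)   [reduce mod 27]
10 = 2^1·5; (2/27) = -1 since 27 mod 8 = 3, so (10/27) = (-1)^1·(5/27); sign now +1
reciprocity: (5/27) = +1·(27/5) since 5 mod 4 = 1, 27 mod 4 = 3; sign now +1
(27/5) = (2/5)   [reduce mod 5]
2 = 2^1·1; (2/5) = -1 since 5 mod 8 = 5, so (2/5) = (-1)^1·(1/5); sign now -1
(1/5) = 1; final value = sign = -1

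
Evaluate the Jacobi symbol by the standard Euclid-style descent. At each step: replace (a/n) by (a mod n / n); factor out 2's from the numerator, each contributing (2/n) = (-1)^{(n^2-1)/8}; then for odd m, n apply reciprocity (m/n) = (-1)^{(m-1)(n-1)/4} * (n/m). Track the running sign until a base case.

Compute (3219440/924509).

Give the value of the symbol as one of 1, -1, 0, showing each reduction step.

(3219440/924509) = (445913/924509)   [reduce mod 924509]
reciprocity: (445913/924509) = +1·(924509/445913) since 445913 mod 4 = 1, 924509 mod 4 = 1; sign now +1
(924509/445913) = (32683/445913)   [reduce mod 445913]
reciprocity: (32683/445913) = +1·(445913/32683) since 32683 mod 4 = 3, 445913 mod 4 = 1; sign now +1
(445913/32683) = (21034/32683)   [reduce mod 32683]
21034 = 2^1·10517; (2/32683) = -1 since 32683 mod 8 = 3, so (21034/32683) = (-1)^1·(10517/32683); sign now -1
reciprocity: (10517/32683) = +1·(32683/10517) since 10517 mod 4 = 1, 32683 mod 4 = 3; sign now -1
(32683/10517) = (1132/10517)   [reduce mod 10517]
1132 = 2^2·283; (2/10517) = -1 since 10517 mod 8 = 5, so (1132/10517) = (-1)^2·(283/10517); sign now -1
reciprocity: (283/10517) = +1·(10517/283) since 283 mod 4 = 3, 10517 mod 4 = 1; sign now -1
(10517/283) = (46/283)   [reduce mod 283]
46 = 2^1·23; (2/283) = -1 since 283 mod 8 = 3, so (46/283) = (-1)^1·(23/283); sign now +1
reciprocity: (23/283) = -1·(283/23) since 23 mod 4 = 3, 283 mod 4 = 3; sign now -1
(283/23) = (7/23)   [reduce mod 23]
reciprocity: (7/23) = -1·(23/7) since 7 mod 4 = 3, 23 mod 4 = 3; sign now +1
(23/7) = (2/7)   [reduce mod 7]
2 = 2^1·1; (2/7) = +1 since 7 mod 8 = 7, so (2/7) = (+1)^1·(1/7); sign now +1
(1/7) = 1; final value = sign = +1

1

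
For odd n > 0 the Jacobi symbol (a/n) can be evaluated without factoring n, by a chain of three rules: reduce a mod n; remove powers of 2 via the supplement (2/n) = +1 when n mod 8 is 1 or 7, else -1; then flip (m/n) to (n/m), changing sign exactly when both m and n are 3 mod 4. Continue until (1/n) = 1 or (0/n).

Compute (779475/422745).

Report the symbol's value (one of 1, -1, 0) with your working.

0

(779475/422745) = (356730/422745)   [reduce mod 422745]
356730 = 2^1·178365; (2/422745) = +1 since 422745 mod 8 = 1, so (356730/422745) = (+1)^1·(178365/422745); sign now +1
reciprocity: (178365/422745) = +1·(422745/178365) since 178365 mod 4 = 1, 422745 mod 4 = 1; sign now +1
(422745/178365) = (66015/178365)   [reduce mod 178365]
reciprocity: (66015/178365) = +1·(178365/66015) since 66015 mod 4 = 3, 178365 mod 4 = 1; sign now +1
(178365/66015) = (46335/66015)   [reduce mod 66015]
reciprocity: (46335/66015) = -1·(66015/46335) since 46335 mod 4 = 3, 66015 mod 4 = 3; sign now -1
(66015/46335) = (19680/46335)   [reduce mod 46335]
19680 = 2^5·615; (2/46335) = +1 since 46335 mod 8 = 7, so (19680/46335) = (+1)^5·(615/46335); sign now -1
reciprocity: (615/46335) = -1·(46335/615) since 615 mod 4 = 3, 46335 mod 4 = 3; sign now +1
(46335/615) = (210/615)   [reduce mod 615]
210 = 2^1·105; (2/615) = +1 since 615 mod 8 = 7, so (210/615) = (+1)^1·(105/615); sign now +1
reciprocity: (105/615) = +1·(615/105) since 105 mod 4 = 1, 615 mod 4 = 3; sign now +1
(615/105) = (90/105)   [reduce mod 105]
90 = 2^1·45; (2/105) = +1 since 105 mod 8 = 1, so (90/105) = (+1)^1·(45/105); sign now +1
reciprocity: (45/105) = +1·(105/45) since 45 mod 4 = 1, 105 mod 4 = 1; sign now +1
(105/45) = (15/45)   [reduce mod 45]
reciprocity: (15/45) = +1·(45/15) since 15 mod 4 = 3, 45 mod 4 = 1; sign now +1
(45/15) = (0/15)   [reduce mod 15]
(0/15) = 0   [gcd(a, n) > 1]; final value = 0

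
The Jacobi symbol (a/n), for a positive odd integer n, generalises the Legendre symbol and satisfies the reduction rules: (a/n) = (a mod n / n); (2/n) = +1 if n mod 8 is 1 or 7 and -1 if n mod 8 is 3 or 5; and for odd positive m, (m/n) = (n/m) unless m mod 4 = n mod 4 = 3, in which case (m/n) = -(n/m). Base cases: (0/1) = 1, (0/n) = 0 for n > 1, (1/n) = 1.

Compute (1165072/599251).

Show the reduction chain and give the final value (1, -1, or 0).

1

(1165072/599251) = (565821/599251)   [reduce mod 599251]
reciprocity: (565821/599251) = +1·(599251/565821) since 565821 mod 4 = 1, 599251 mod 4 = 3; sign now +1
(599251/565821) = (33430/565821)   [reduce mod 565821]
33430 = 2^1·16715; (2/565821) = -1 since 565821 mod 8 = 5, so (33430/565821) = (-1)^1·(16715/565821); sign now -1
reciprocity: (16715/565821) = +1·(565821/16715) since 16715 mod 4 = 3, 565821 mod 4 = 1; sign now -1
(565821/16715) = (14226/16715)   [reduce mod 16715]
14226 = 2^1·7113; (2/16715) = -1 since 16715 mod 8 = 3, so (14226/16715) = (-1)^1·(7113/16715); sign now +1
reciprocity: (7113/16715) = +1·(16715/7113) since 7113 mod 4 = 1, 16715 mod 4 = 3; sign now +1
(16715/7113) = (2489/7113)   [reduce mod 7113]
reciprocity: (2489/7113) = +1·(7113/2489) since 2489 mod 4 = 1, 7113 mod 4 = 1; sign now +1
(7113/2489) = (2135/2489)   [reduce mod 2489]
reciprocity: (2135/2489) = +1·(2489/2135) since 2135 mod 4 = 3, 2489 mod 4 = 1; sign now +1
(2489/2135) = (354/2135)   [reduce mod 2135]
354 = 2^1·177; (2/2135) = +1 since 2135 mod 8 = 7, so (354/2135) = (+1)^1·(177/2135); sign now +1
reciprocity: (177/2135) = +1·(2135/177) since 177 mod 4 = 1, 2135 mod 4 = 3; sign now +1
(2135/177) = (11/177)   [reduce mod 177]
reciprocity: (11/177) = +1·(177/11) since 11 mod 4 = 3, 177 mod 4 = 1; sign now +1
(177/11) = (1/11)   [reduce mod 11]
(1/11) = 1; final value = sign = +1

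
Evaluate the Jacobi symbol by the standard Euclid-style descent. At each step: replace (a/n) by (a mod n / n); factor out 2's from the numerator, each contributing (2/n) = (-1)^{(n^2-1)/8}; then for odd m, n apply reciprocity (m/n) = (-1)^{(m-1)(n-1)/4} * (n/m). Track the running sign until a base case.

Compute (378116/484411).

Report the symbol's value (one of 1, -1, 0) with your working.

factor out 2^2: 378116 = 2^2·94529; with 484411 mod 8 = 3, (2/484411) = -1; sign now +1; continue with (94529/484411)
flip (94529/484411) -> (484411/94529): both odd, 94529 mod 4 = 1, 484411 mod 4 = 3, so the flip contributes +1; sign now +1
(484411/94529): 484411 mod 94529 = 11766, so (484411/94529) = (11766/94529)
factor out 2^1: 11766 = 2^1·5883; with 94529 mod 8 = 1, (2/94529) = +1; sign now +1; continue with (5883/94529)
flip (5883/94529) -> (94529/5883): both odd, 5883 mod 4 = 3, 94529 mod 4 = 1, so the flip contributes +1; sign now +1
(94529/5883): 94529 mod 5883 = 401, so (94529/5883) = (401/5883)
flip (401/5883) -> (5883/401): both odd, 401 mod 4 = 1, 5883 mod 4 = 3, so the flip contributes +1; sign now +1
(5883/401): 5883 mod 401 = 269, so (5883/401) = (269/401)
flip (269/401) -> (401/269): both odd, 269 mod 4 = 1, 401 mod 4 = 1, so the flip contributes +1; sign now +1
(401/269): 401 mod 269 = 132, so (401/269) = (132/269)
factor out 2^2: 132 = 2^2·33; with 269 mod 8 = 5, (2/269) = -1; sign now +1; continue with (33/269)
flip (33/269) -> (269/33): both odd, 33 mod 4 = 1, 269 mod 4 = 1, so the flip contributes +1; sign now +1
(269/33): 269 mod 33 = 5, so (269/33) = (5/33)
flip (5/33) -> (33/5): both odd, 5 mod 4 = 1, 33 mod 4 = 1, so the flip contributes +1; sign now +1
(33/5): 33 mod 5 = 3, so (33/5) = (3/5)
flip (3/5) -> (5/3): both odd, 3 mod 4 = 3, 5 mod 4 = 1, so the flip contributes +1; sign now +1
(5/3): 5 mod 3 = 2, so (5/3) = (2/3)
factor out 2^1: 2 = 2^1·1; with 3 mod 8 = 3, (2/3) = -1; sign now -1; continue with (1/3)
reached (1/3) = 1, so the symbol is -1

-1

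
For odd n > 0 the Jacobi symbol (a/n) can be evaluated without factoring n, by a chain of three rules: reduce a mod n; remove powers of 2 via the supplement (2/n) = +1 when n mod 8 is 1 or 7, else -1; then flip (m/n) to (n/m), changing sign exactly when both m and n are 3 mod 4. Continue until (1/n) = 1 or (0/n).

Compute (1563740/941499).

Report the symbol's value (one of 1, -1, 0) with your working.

-1

(1563740/941499) = (622241/941499)   [reduce mod 941499]
reciprocity: (622241/941499) = +1·(941499/622241) since 622241 mod 4 = 1, 941499 mod 4 = 3; sign now +1
(941499/622241) = (319258/622241)   [reduce mod 622241]
319258 = 2^1·159629; (2/622241) = +1 since 622241 mod 8 = 1, so (319258/622241) = (+1)^1·(159629/622241); sign now +1
reciprocity: (159629/622241) = +1·(622241/159629) since 159629 mod 4 = 1, 622241 mod 4 = 1; sign now +1
(622241/159629) = (143354/159629)   [reduce mod 159629]
143354 = 2^1·71677; (2/159629) = -1 since 159629 mod 8 = 5, so (143354/159629) = (-1)^1·(71677/159629); sign now -1
reciprocity: (71677/159629) = +1·(159629/71677) since 71677 mod 4 = 1, 159629 mod 4 = 1; sign now -1
(159629/71677) = (16275/71677)   [reduce mod 71677]
reciprocity: (16275/71677) = +1·(71677/16275) since 16275 mod 4 = 3, 71677 mod 4 = 1; sign now -1
(71677/16275) = (6577/16275)   [reduce mod 16275]
reciprocity: (6577/16275) = +1·(16275/6577) since 6577 mod 4 = 1, 16275 mod 4 = 3; sign now -1
(16275/6577) = (3121/6577)   [reduce mod 6577]
reciprocity: (3121/6577) = +1·(6577/3121) since 3121 mod 4 = 1, 6577 mod 4 = 1; sign now -1
(6577/3121) = (335/3121)   [reduce mod 3121]
reciprocity: (335/3121) = +1·(3121/335) since 335 mod 4 = 3, 3121 mod 4 = 1; sign now -1
(3121/335) = (106/335)   [reduce mod 335]
106 = 2^1·53; (2/335) = +1 since 335 mod 8 = 7, so (106/335) = (+1)^1·(53/335); sign now -1
reciprocity: (53/335) = +1·(335/53) since 53 mod 4 = 1, 335 mod 4 = 3; sign now -1
(335/53) = (17/53)   [reduce mod 53]
reciprocity: (17/53) = +1·(53/17) since 17 mod 4 = 1, 53 mod 4 = 1; sign now -1
(53/17) = (2/17)   [reduce mod 17]
2 = 2^1·1; (2/17) = +1 since 17 mod 8 = 1, so (2/17) = (+1)^1·(1/17); sign now -1
(1/17) = 1; final value = sign = -1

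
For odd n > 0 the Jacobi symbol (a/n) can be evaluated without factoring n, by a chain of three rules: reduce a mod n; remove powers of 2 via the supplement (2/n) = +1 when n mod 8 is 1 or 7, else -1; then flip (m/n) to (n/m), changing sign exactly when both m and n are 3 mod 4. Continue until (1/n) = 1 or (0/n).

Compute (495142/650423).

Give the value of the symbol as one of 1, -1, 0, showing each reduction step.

495142 = 2^1·247571; (2/650423) = +1 since 650423 mod 8 = 7, so (495142/650423) = (+1)^1·(247571/650423); sign now +1
reciprocity: (247571/650423) = -1·(650423/247571) since 247571 mod 4 = 3, 650423 mod 4 = 3; sign now -1
(650423/247571) = (155281/247571)   [reduce mod 247571]
reciprocity: (155281/247571) = +1·(247571/155281) since 155281 mod 4 = 1, 247571 mod 4 = 3; sign now -1
(247571/155281) = (92290/155281)   [reduce mod 155281]
92290 = 2^1·46145; (2/155281) = +1 since 155281 mod 8 = 1, so (92290/155281) = (+1)^1·(46145/155281); sign now -1
reciprocity: (46145/155281) = +1·(155281/46145) since 46145 mod 4 = 1, 155281 mod 4 = 1; sign now -1
(155281/46145) = (16846/46145)   [reduce mod 46145]
16846 = 2^1·8423; (2/46145) = +1 since 46145 mod 8 = 1, so (16846/46145) = (+1)^1·(8423/46145); sign now -1
reciprocity: (8423/46145) = +1·(46145/8423) since 8423 mod 4 = 3, 46145 mod 4 = 1; sign now -1
(46145/8423) = (4030/8423)   [reduce mod 8423]
4030 = 2^1·2015; (2/8423) = +1 since 8423 mod 8 = 7, so (4030/8423) = (+1)^1·(2015/8423); sign now -1
reciprocity: (2015/8423) = -1·(8423/2015) since 2015 mod 4 = 3, 8423 mod 4 = 3; sign now +1
(8423/2015) = (363/2015)   [reduce mod 2015]
reciprocity: (363/2015) = -1·(2015/363) since 363 mod 4 = 3, 2015 mod 4 = 3; sign now -1
(2015/363) = (200/363)   [reduce mod 363]
200 = 2^3·25; (2/363) = -1 since 363 mod 8 = 3, so (200/363) = (-1)^3·(25/363); sign now +1
reciprocity: (25/363) = +1·(363/25) since 25 mod 4 = 1, 363 mod 4 = 3; sign now +1
(363/25) = (13/25)   [reduce mod 25]
reciprocity: (13/25) = +1·(25/13) since 13 mod 4 = 1, 25 mod 4 = 1; sign now +1
(25/13) = (12/13)   [reduce mod 13]
12 = 2^2·3; (2/13) = -1 since 13 mod 8 = 5, so (12/13) = (-1)^2·(3/13); sign now +1
reciprocity: (3/13) = +1·(13/3) since 3 mod 4 = 3, 13 mod 4 = 1; sign now +1
(13/3) = (1/3)   [reduce mod 3]
(1/3) = 1; final value = sign = +1

1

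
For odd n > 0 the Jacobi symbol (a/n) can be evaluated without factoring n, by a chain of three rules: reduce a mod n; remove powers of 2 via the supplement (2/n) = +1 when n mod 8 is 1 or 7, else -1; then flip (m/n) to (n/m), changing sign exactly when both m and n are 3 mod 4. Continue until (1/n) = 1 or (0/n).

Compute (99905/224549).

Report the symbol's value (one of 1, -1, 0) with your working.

reciprocity: (99905/224549) = +1·(224549/99905) since 99905 mod 4 = 1, 224549 mod 4 = 1; sign now +1
(224549/99905) = (24739/99905)   [reduce mod 99905]
reciprocity: (24739/99905) = +1·(99905/24739) since 24739 mod 4 = 3, 99905 mod 4 = 1; sign now +1
(99905/24739) = (949/24739)   [reduce mod 24739]
reciprocity: (949/24739) = +1·(24739/949) since 949 mod 4 = 1, 24739 mod 4 = 3; sign now +1
(24739/949) = (65/949)   [reduce mod 949]
reciprocity: (65/949) = +1·(949/65) since 65 mod 4 = 1, 949 mod 4 = 1; sign now +1
(949/65) = (39/65)   [reduce mod 65]
reciprocity: (39/65) = +1·(65/39) since 39 mod 4 = 3, 65 mod 4 = 1; sign now +1
(65/39) = (26/39)   [reduce mod 39]
26 = 2^1·13; (2/39) = +1 since 39 mod 8 = 7, so (26/39) = (+1)^1·(13/39); sign now +1
reciprocity: (13/39) = +1·(39/13) since 13 mod 4 = 1, 39 mod 4 = 3; sign now +1
(39/13) = (0/13)   [reduce mod 13]
(0/13) = 0   [gcd(a, n) > 1]; final value = 0

0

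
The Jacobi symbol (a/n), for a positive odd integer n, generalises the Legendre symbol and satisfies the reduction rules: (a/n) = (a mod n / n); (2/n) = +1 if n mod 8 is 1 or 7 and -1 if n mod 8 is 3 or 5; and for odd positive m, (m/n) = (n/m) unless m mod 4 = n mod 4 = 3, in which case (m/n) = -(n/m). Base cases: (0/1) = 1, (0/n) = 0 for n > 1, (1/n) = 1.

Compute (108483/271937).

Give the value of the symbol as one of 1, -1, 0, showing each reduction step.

reciprocity: (108483/271937) = +1·(271937/108483) since 108483 mod 4 = 3, 271937 mod 4 = 1; sign now +1
(271937/108483) = (54971/108483)   [reduce mod 108483]
reciprocity: (54971/108483) = -1·(108483/54971) since 54971 mod 4 = 3, 108483 mod 4 = 3; sign now -1
(108483/54971) = (53512/54971)   [reduce mod 54971]
53512 = 2^3·6689; (2/54971) = -1 since 54971 mod 8 = 3, so (53512/54971) = (-1)^3·(6689/54971); sign now +1
reciprocity: (6689/54971) = +1·(54971/6689) since 6689 mod 4 = 1, 54971 mod 4 = 3; sign now +1
(54971/6689) = (1459/6689)   [reduce mod 6689]
reciprocity: (1459/6689) = +1·(6689/1459) since 1459 mod 4 = 3, 6689 mod 4 = 1; sign now +1
(6689/1459) = (853/1459)   [reduce mod 1459]
reciprocity: (853/1459) = +1·(1459/853) since 853 mod 4 = 1, 1459 mod 4 = 3; sign now +1
(1459/853) = (606/853)   [reduce mod 853]
606 = 2^1·303; (2/853) = -1 since 853 mod 8 = 5, so (606/853) = (-1)^1·(303/853); sign now -1
reciprocity: (303/853) = +1·(853/303) since 303 mod 4 = 3, 853 mod 4 = 1; sign now -1
(853/303) = (247/303)   [reduce mod 303]
reciprocity: (247/303) = -1·(303/247) since 247 mod 4 = 3, 303 mod 4 = 3; sign now +1
(303/247) = (56/247)   [reduce mod 247]
56 = 2^3·7; (2/247) = +1 since 247 mod 8 = 7, so (56/247) = (+1)^3·(7/247); sign now +1
reciprocity: (7/247) = -1·(247/7) since 7 mod 4 = 3, 247 mod 4 = 3; sign now -1
(247/7) = (2/7)   [reduce mod 7]
2 = 2^1·1; (2/7) = +1 since 7 mod 8 = 7, so (2/7) = (+1)^1·(1/7); sign now -1
(1/7) = 1; final value = sign = -1

-1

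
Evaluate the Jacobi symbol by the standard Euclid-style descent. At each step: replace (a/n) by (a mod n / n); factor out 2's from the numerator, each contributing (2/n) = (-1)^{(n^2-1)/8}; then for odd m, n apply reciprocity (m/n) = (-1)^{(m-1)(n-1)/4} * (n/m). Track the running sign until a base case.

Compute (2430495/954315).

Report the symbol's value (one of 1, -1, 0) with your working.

0

(2430495/954315) = (521865/954315)   [reduce mod 954315]
reciprocity: (521865/954315) = +1·(954315/521865) since 521865 mod 4 = 1, 954315 mod 4 = 3; sign now +1
(954315/521865) = (432450/521865)   [reduce mod 521865]
432450 = 2^1·216225; (2/521865) = +1 since 521865 mod 8 = 1, so (432450/521865) = (+1)^1·(216225/521865); sign now +1
reciprocity: (216225/521865) = +1·(521865/216225) since 216225 mod 4 = 1, 521865 mod 4 = 1; sign now +1
(521865/216225) = (89415/216225)   [reduce mod 216225]
reciprocity: (89415/216225) = +1·(216225/89415) since 89415 mod 4 = 3, 216225 mod 4 = 1; sign now +1
(216225/89415) = (37395/89415)   [reduce mod 89415]
reciprocity: (37395/89415) = -1·(89415/37395) since 37395 mod 4 = 3, 89415 mod 4 = 3; sign now -1
(89415/37395) = (14625/37395)   [reduce mod 37395]
reciprocity: (14625/37395) = +1·(37395/14625) since 14625 mod 4 = 1, 37395 mod 4 = 3; sign now -1
(37395/14625) = (8145/14625)   [reduce mod 14625]
reciprocity: (8145/14625) = +1·(14625/8145) since 8145 mod 4 = 1, 14625 mod 4 = 1; sign now -1
(14625/8145) = (6480/8145)   [reduce mod 8145]
6480 = 2^4·405; (2/8145) = +1 since 8145 mod 8 = 1, so (6480/8145) = (+1)^4·(405/8145); sign now -1
reciprocity: (405/8145) = +1·(8145/405) since 405 mod 4 = 1, 8145 mod 4 = 1; sign now -1
(8145/405) = (45/405)   [reduce mod 405]
reciprocity: (45/405) = +1·(405/45) since 45 mod 4 = 1, 405 mod 4 = 1; sign now -1
(405/45) = (0/45)   [reduce mod 45]
(0/45) = 0   [gcd(a, n) > 1]; final value = 0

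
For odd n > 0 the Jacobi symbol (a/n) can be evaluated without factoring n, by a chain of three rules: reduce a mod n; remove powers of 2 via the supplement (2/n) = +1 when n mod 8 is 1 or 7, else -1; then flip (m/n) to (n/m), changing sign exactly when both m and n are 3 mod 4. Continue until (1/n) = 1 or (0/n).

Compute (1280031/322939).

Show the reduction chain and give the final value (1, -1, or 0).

(1280031/322939): 1280031 mod 322939 = 311214, so (1280031/322939) = (311214/322939)
factor out 2^1: 311214 = 2^1·155607; with 322939 mod 8 = 3, (2/322939) = -1; sign now -1; continue with (155607/322939)
flip (155607/322939) -> (322939/155607): both odd, 155607 mod 4 = 3, 322939 mod 4 = 3, so the flip contributes -1; sign now +1
(322939/155607): 322939 mod 155607 = 11725, so (322939/155607) = (11725/155607)
flip (11725/155607) -> (155607/11725): both odd, 11725 mod 4 = 1, 155607 mod 4 = 3, so the flip contributes +1; sign now +1
(155607/11725): 155607 mod 11725 = 3182, so (155607/11725) = (3182/11725)
factor out 2^1: 3182 = 2^1·1591; with 11725 mod 8 = 5, (2/11725) = -1; sign now -1; continue with (1591/11725)
flip (1591/11725) -> (11725/1591): both odd, 1591 mod 4 = 3, 11725 mod 4 = 1, so the flip contributes +1; sign now -1
(11725/1591): 11725 mod 1591 = 588, so (11725/1591) = (588/1591)
factor out 2^2: 588 = 2^2·147; with 1591 mod 8 = 7, (2/1591) = +1; sign now -1; continue with (147/1591)
flip (147/1591) -> (1591/147): both odd, 147 mod 4 = 3, 1591 mod 4 = 3, so the flip contributes -1; sign now +1
(1591/147): 1591 mod 147 = 121, so (1591/147) = (121/147)
flip (121/147) -> (147/121): both odd, 121 mod 4 = 1, 147 mod 4 = 3, so the flip contributes +1; sign now +1
(147/121): 147 mod 121 = 26, so (147/121) = (26/121)
factor out 2^1: 26 = 2^1·13; with 121 mod 8 = 1, (2/121) = +1; sign now +1; continue with (13/121)
flip (13/121) -> (121/13): both odd, 13 mod 4 = 1, 121 mod 4 = 1, so the flip contributes +1; sign now +1
(121/13): 121 mod 13 = 4, so (121/13) = (4/13)
factor out 2^2: 4 = 2^2·1; with 13 mod 8 = 5, (2/13) = -1; sign now +1; continue with (1/13)
reached (1/13) = 1, so the symbol is +1

1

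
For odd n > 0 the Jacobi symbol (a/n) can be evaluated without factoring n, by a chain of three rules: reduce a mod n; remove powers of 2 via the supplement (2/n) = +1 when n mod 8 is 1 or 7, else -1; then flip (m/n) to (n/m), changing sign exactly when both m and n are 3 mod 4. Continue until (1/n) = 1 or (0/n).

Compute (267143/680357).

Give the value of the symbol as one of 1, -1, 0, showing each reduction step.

-1

reciprocity: (267143/680357) = +1·(680357/267143) since 267143 mod 4 = 3, 680357 mod 4 = 1; sign now +1
(680357/267143) = (146071/267143)   [reduce mod 267143]
reciprocity: (146071/267143) = -1·(267143/146071) since 146071 mod 4 = 3, 267143 mod 4 = 3; sign now -1
(267143/146071) = (121072/146071)   [reduce mod 146071]
121072 = 2^4·7567; (2/146071) = +1 since 146071 mod 8 = 7, so (121072/146071) = (+1)^4·(7567/146071); sign now -1
reciprocity: (7567/146071) = -1·(146071/7567) since 7567 mod 4 = 3, 146071 mod 4 = 3; sign now +1
(146071/7567) = (2298/7567)   [reduce mod 7567]
2298 = 2^1·1149; (2/7567) = +1 since 7567 mod 8 = 7, so (2298/7567) = (+1)^1·(1149/7567); sign now +1
reciprocity: (1149/7567) = +1·(7567/1149) since 1149 mod 4 = 1, 7567 mod 4 = 3; sign now +1
(7567/1149) = (673/1149)   [reduce mod 1149]
reciprocity: (673/1149) = +1·(1149/673) since 673 mod 4 = 1, 1149 mod 4 = 1; sign now +1
(1149/673) = (476/673)   [reduce mod 673]
476 = 2^2·119; (2/673) = +1 since 673 mod 8 = 1, so (476/673) = (+1)^2·(119/673); sign now +1
reciprocity: (119/673) = +1·(673/119) since 119 mod 4 = 3, 673 mod 4 = 1; sign now +1
(673/119) = (78/119)   [reduce mod 119]
78 = 2^1·39; (2/119) = +1 since 119 mod 8 = 7, so (78/119) = (+1)^1·(39/119); sign now +1
reciprocity: (39/119) = -1·(119/39) since 39 mod 4 = 3, 119 mod 4 = 3; sign now -1
(119/39) = (2/39)   [reduce mod 39]
2 = 2^1·1; (2/39) = +1 since 39 mod 8 = 7, so (2/39) = (+1)^1·(1/39); sign now -1
(1/39) = 1; final value = sign = -1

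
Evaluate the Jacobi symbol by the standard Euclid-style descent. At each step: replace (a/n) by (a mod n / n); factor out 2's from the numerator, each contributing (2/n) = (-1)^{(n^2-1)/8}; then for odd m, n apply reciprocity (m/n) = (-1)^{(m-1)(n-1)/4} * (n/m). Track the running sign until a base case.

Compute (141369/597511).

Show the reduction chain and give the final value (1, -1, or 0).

reciprocity: (141369/597511) = +1·(597511/141369) since 141369 mod 4 = 1, 597511 mod 4 = 3; sign now +1
(597511/141369) = (32035/141369)   [reduce mod 141369]
reciprocity: (32035/141369) = +1·(141369/32035) since 32035 mod 4 = 3, 141369 mod 4 = 1; sign now +1
(141369/32035) = (13229/32035)   [reduce mod 32035]
reciprocity: (13229/32035) = +1·(32035/13229) since 13229 mod 4 = 1, 32035 mod 4 = 3; sign now +1
(32035/13229) = (5577/13229)   [reduce mod 13229]
reciprocity: (5577/13229) = +1·(13229/5577) since 5577 mod 4 = 1, 13229 mod 4 = 1; sign now +1
(13229/5577) = (2075/5577)   [reduce mod 5577]
reciprocity: (2075/5577) = +1·(5577/2075) since 2075 mod 4 = 3, 5577 mod 4 = 1; sign now +1
(5577/2075) = (1427/2075)   [reduce mod 2075]
reciprocity: (1427/2075) = -1·(2075/1427) since 1427 mod 4 = 3, 2075 mod 4 = 3; sign now -1
(2075/1427) = (648/1427)   [reduce mod 1427]
648 = 2^3·81; (2/1427) = -1 since 1427 mod 8 = 3, so (648/1427) = (-1)^3·(81/1427); sign now +1
reciprocity: (81/1427) = +1·(1427/81) since 81 mod 4 = 1, 1427 mod 4 = 3; sign now +1
(1427/81) = (50/81)   [reduce mod 81]
50 = 2^1·25; (2/81) = +1 since 81 mod 8 = 1, so (50/81) = (+1)^1·(25/81); sign now +1
reciprocity: (25/81) = +1·(81/25) since 25 mod 4 = 1, 81 mod 4 = 1; sign now +1
(81/25) = (6/25)   [reduce mod 25]
6 = 2^1·3; (2/25) = +1 since 25 mod 8 = 1, so (6/25) = (+1)^1·(3/25); sign now +1
reciprocity: (3/25) = +1·(25/3) since 3 mod 4 = 3, 25 mod 4 = 1; sign now +1
(25/3) = (1/3)   [reduce mod 3]
(1/3) = 1; final value = sign = +1

1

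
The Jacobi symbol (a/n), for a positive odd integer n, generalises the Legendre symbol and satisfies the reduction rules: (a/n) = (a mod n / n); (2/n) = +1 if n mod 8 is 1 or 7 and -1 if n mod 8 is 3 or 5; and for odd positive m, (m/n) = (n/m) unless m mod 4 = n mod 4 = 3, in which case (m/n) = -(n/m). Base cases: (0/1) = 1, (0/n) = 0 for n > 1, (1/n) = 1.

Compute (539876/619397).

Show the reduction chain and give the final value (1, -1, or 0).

1

539876 = 2^2·134969; (2/619397) = -1 since 619397 mod 8 = 5, so (539876/619397) = (-1)^2·(134969/619397); sign now +1
reciprocity: (134969/619397) = +1·(619397/134969) since 134969 mod 4 = 1, 619397 mod 4 = 1; sign now +1
(619397/134969) = (79521/134969)   [reduce mod 134969]
reciprocity: (79521/134969) = +1·(134969/79521) since 79521 mod 4 = 1, 134969 mod 4 = 1; sign now +1
(134969/79521) = (55448/79521)   [reduce mod 79521]
55448 = 2^3·6931; (2/79521) = +1 since 79521 mod 8 = 1, so (55448/79521) = (+1)^3·(6931/79521); sign now +1
reciprocity: (6931/79521) = +1·(79521/6931) since 6931 mod 4 = 3, 79521 mod 4 = 1; sign now +1
(79521/6931) = (3280/6931)   [reduce mod 6931]
3280 = 2^4·205; (2/6931) = -1 since 6931 mod 8 = 3, so (3280/6931) = (-1)^4·(205/6931); sign now +1
reciprocity: (205/6931) = +1·(6931/205) since 205 mod 4 = 1, 6931 mod 4 = 3; sign now +1
(6931/205) = (166/205)   [reduce mod 205]
166 = 2^1·83; (2/205) = -1 since 205 mod 8 = 5, so (166/205) = (-1)^1·(83/205); sign now -1
reciprocity: (83/205) = +1·(205/83) since 83 mod 4 = 3, 205 mod 4 = 1; sign now -1
(205/83) = (39/83)   [reduce mod 83]
reciprocity: (39/83) = -1·(83/39) since 39 mod 4 = 3, 83 mod 4 = 3; sign now +1
(83/39) = (5/39)   [reduce mod 39]
reciprocity: (5/39) = +1·(39/5) since 5 mod 4 = 1, 39 mod 4 = 3; sign now +1
(39/5) = (4/5)   [reduce mod 5]
4 = 2^2·1; (2/5) = -1 since 5 mod 8 = 5, so (4/5) = (-1)^2·(1/5); sign now +1
(1/5) = 1; final value = sign = +1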